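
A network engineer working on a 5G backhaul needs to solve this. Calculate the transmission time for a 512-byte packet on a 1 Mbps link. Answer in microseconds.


Given: packet = 512 bytes, bandwidth = 1 Mbps
Packet in bits = 512 * 8 = 4096 bits
Bandwidth = 1 * 10^6 = 1000000 bps
Time = 4096 / 1000000 seconds
Time in us = 4096 * 10^6 / 1000000 = 4096

4096


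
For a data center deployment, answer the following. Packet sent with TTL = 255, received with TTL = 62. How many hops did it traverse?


Given: initial TTL = 255, received TTL = 62
Hops = initial TTL - received TTL
Hops = 255 - 62 = 193

193


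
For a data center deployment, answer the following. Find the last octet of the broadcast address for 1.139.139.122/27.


Given: IP = 1.139.139.122, prefix = /27
Host bits = 32 - 27 = 5
Network last octet = 122 AND mask = 96
Host part size = 2^5 - 1 = 31
Broadcast last octet = 96 OR 31 = 127

127


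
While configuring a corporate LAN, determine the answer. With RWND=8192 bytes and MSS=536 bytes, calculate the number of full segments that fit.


Given: RWND = 8192 bytes, MSS = 536 bytes
Full segments = floor(RWND / MSS)
Full segments = floor(8192 / 536)
Full segments = floor(15.2836) = 15

15


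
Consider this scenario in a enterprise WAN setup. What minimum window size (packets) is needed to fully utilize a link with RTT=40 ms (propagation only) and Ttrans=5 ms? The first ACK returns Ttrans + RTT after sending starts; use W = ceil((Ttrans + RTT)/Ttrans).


Given: Ttrans = 5 ms, RTT = 40 ms (= 2 * Tprop, Tprop = 20 ms)
Time until first ACK returns = Ttrans + RTT = 5 + 40 = 45 ms
Need W * Ttrans >= Ttrans + RTT  ->  W >= (Ttrans + RTT) / Ttrans
(Ttrans + RTT) / Ttrans = 45 / 5 = 9
W_min = ceil(9) = 9

9


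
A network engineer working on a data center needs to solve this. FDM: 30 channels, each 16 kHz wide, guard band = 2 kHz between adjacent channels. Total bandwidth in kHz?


Given: 30 channels, 16 kHz each, guard = 2 kHz
Channel bandwidth = 30 * 16 = 480 kHz
Guard bands = 29 gaps * 2 kHz = 58 kHz
Total = 480 + 58 = 538 kHz

538


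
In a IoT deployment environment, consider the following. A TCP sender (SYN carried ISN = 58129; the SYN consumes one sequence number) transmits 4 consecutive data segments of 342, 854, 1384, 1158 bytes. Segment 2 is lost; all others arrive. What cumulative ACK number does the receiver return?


SYN uses sequence number 58129; first data byte = ISN + 1 = 58130.
Segment 1: SEQ = 58130, len = 342 B, covers [58130, 58471]
Segment 2: SEQ = 58472, len = 854 B, covers [58472, 59325] [LOST]
Segment 3: SEQ = 59326, len = 1384 B, covers [59326, 60709]
Segment 4: SEQ = 60710, len = 1158 B, covers [60710, 61867]
In-order data received: bytes [58130, 58471] (segments 1..1).
Segment 2 missing -> gap begins at byte 58472; later segments buffered out of order.
Cumulative ACK = next expected in-order byte = 58130 + 342 = 58472

58472


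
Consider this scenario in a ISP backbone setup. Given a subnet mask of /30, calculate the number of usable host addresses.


Given: subnet mask /30
Host bits = 32 - 30 = 2
Total addresses = 2^2 = 4
Usable hosts = 4 - 2 (network + broadcast) = 2

2


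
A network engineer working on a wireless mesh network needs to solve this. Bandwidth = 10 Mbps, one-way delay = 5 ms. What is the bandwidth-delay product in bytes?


Given: bandwidth = 10 Mbps, delay = 5 ms
BDP in bits = 10 * 10^6 * 5 / 1000
BDP in bits = 50000
BDP in bytes = 50000 / 8 = 6250

6250


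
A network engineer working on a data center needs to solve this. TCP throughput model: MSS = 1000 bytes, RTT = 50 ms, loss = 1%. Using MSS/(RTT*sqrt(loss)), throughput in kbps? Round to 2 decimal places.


Given: MSS = 1000 bytes, RTT = 50 ms, loss = 1%
RTT in seconds = 50 / 1000 = 0.05
Loss rate = 1% = 0.01
sqrt(loss) = sqrt(0.01) = 0.1
Throughput (bytes/s) = 1000 / (0.05 * 0.1) = 200000.0000
Throughput (kbps) = 200000.0000 * 8 / 1000 = 1600.000000 -> 1600.00 kbps (2 dp)

1600.00


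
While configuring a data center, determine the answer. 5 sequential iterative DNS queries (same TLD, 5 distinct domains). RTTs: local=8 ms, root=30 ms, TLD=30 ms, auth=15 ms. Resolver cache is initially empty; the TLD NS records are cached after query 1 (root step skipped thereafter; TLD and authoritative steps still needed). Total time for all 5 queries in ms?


Lookup 1 (cold cache): local + root + TLD + auth = 8 + 30 + 30 + 15 = 83 ms
Lookups 2..5 (TLD NS cached -> skip root; new domain -> still ask TLD and auth): local + TLD + auth = 8 + 30 + 15 = 53 ms each
Remaining 4 lookups: 4 * 53 = 212 ms
Total = 83 + 212 = 295 ms

295


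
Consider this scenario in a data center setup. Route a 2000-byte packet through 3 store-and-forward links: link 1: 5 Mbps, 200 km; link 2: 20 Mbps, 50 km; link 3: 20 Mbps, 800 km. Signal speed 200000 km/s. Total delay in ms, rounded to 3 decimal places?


Packet = 2000 bytes = 16000 bits. Store-and-forward: sum (t_trans + t_prop) per link.
Link 1: t_trans = 16000/(5*10^6) s = 3.2000 ms; t_prop = 200/200000 s = 1.0000 ms; subtotal = 4.2000 ms
Link 2: t_trans = 16000/(20*10^6) s = 0.8000 ms; t_prop = 50/200000 s = 0.2500 ms; subtotal = 1.0500 ms
Link 3: t_trans = 16000/(20*10^6) s = 0.8000 ms; t_prop = 800/200000 s = 4.0000 ms; subtotal = 4.8000 ms
End-to-end = 4.2000 + 1.0500 + 4.8000 = 10.0500 ms -> 10.050 ms (3 dp)

10.050


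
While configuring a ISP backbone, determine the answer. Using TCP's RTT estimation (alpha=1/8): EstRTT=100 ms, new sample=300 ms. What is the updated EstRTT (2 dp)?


Given: EstRTT = 100 ms, SampleRTT = 300 ms, alpha = 1/8
New EstRTT = (1 - alpha) * EstRTT + alpha * SampleRTT
(7/8) * 100 = 87.5
(1/8) * 300 = 37.5
New EstRTT = 87.5 + 37.5 = 125 ms -> 125.00 ms (2 dp)

125.00


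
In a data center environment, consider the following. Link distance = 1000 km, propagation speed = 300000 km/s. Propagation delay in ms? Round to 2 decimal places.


Given: distance = 1000 km, speed = 300000 km/s
Delay = distance / speed = 1000 / 300000 seconds
Delay in ms = 1000 * 1000 / 300000
Delay = 3.3333 ms
Rounded to 2 dp = 3.33 ms

3.33


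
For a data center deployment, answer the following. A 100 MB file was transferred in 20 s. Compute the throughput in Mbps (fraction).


Given: file = 100 MB, time = 20 s
File in Mb = 100 * 8 = 800 Mb
Throughput = 800 / 20 Mbps
Throughput = 40 Mbps

40


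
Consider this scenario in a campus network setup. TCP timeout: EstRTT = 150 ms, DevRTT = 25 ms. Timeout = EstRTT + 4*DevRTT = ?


Given: EstRTT = 150 ms, DevRTT = 25 ms
Timeout = EstRTT + 4 * DevRTT
4 * DevRTT = 4 * 25 = 100
Timeout = 150 + 100 = 250 ms

250


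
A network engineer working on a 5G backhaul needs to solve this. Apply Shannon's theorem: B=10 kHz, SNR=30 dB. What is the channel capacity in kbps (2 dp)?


Given: B = 10 kHz, SNR = 30 dB
SNR linear = 10^(30/10) = 1000
1 + SNR = 1001
log2(1001) = 9.9672262588
C = 10 * 1000 * 9.9672262588 = 99672.2626 bps
C = 99.672263 kbps -> 99.67 kbps (2 dp)

99.67


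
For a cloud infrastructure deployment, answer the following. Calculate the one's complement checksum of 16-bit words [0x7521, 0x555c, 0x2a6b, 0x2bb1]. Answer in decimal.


Given words: [0x7521, 0x555c, 0x2a6b, 0x2bb1]
Step 1: Sum all words
Raw sum = 29985 + 21852 + 10859 + 11185 = 73881
Step 2: Fold carry: (8345 + 1) = 8346
One's complement = ~8346 & 0xFFFF = 57189

57189


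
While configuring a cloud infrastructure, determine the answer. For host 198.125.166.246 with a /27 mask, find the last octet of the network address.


Given: IP = 198.125.166.246, prefix = /27
Subnet mask = 255.255.255.224
Last octet of IP: 246
Last octet of mask: 224
Network last octet = 246 AND 224 = 224

224


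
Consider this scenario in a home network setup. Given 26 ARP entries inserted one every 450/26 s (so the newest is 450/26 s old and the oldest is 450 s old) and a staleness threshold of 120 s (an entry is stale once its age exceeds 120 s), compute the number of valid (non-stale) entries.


Ages are k * 450/26 s for k = 1..26 (spacing = 17.3077 s).
Entry k is valid iff k * 450/26 <= 120 iff k <= 26 * 120 / 450 = 6.9333
n_valid = floor(6.9333) = 6
(n_stale = 26 - 6 = 20)

6


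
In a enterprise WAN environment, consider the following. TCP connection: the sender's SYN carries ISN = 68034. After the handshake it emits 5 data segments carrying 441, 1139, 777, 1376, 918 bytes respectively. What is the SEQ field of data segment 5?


The SYN occupies sequence number ISN = 68034, so the first data byte is ISN + 1 = 68035.
SEQ of data segment i = (ISN + 1) + sum of payload sizes of segments 1..i-1.
Segment 1: SEQ = 68035, payload = 441 bytes
Segment 2: SEQ = 68476, payload = 1139 bytes
Segment 3: SEQ = 69615, payload = 777 bytes
Segment 4: SEQ = 70392, payload = 1376 bytes
Segment 5: SEQ = 71768, payload = 918 bytes
SEQ of segment 5 = 68035 + 441 + 1139 + 777 + 1376 = 71768

71768


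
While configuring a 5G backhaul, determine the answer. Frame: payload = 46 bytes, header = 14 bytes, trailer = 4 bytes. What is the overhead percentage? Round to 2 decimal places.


Given: payload = 46 B, header = 14 B, trailer = 4 B
Overhead bytes = header + trailer = 14 + 4 = 18
Total frame = payload + overhead = 46 + 18 = 64
Overhead % = 18 / 64 * 100 = 28.1250% -> 28.13% (2 dp)

28.13


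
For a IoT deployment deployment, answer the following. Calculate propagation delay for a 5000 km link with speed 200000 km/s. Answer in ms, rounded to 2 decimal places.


Given: distance = 5000 km, speed = 200000 km/s
Delay = distance / speed = 5000 / 200000 seconds
Delay in ms = 5000 * 1000 / 200000
Delay = 25.0000 ms
Rounded to 2 dp = 25.00 ms

25.00


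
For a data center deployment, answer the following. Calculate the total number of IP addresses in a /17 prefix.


Given: CIDR prefix /17
Host bits = 32 - 17 = 15
Total addresses = 2^15 = 32768

32768


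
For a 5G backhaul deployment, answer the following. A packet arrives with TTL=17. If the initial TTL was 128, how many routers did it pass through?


Given: initial TTL = 128, received TTL = 17
Hops = initial TTL - received TTL
Hops = 128 - 17 = 111

111


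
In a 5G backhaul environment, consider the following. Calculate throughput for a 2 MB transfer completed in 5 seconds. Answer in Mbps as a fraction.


Given: file = 2 MB, time = 5 s
File in Mb = 2 * 8 = 16 Mb
Throughput = 16 / 5 Mbps
Throughput = 16/5 Mbps

16/5


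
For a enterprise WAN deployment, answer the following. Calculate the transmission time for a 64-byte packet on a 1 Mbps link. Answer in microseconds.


Given: packet = 64 bytes, bandwidth = 1 Mbps
Packet in bits = 64 * 8 = 512 bits
Bandwidth = 1 * 10^6 = 1000000 bps
Time = 512 / 1000000 seconds
Time in us = 512 * 10^6 / 1000000 = 512

512


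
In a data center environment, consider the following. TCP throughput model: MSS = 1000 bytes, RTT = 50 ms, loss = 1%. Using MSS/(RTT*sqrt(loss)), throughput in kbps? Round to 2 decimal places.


Given: MSS = 1000 bytes, RTT = 50 ms, loss = 1%
RTT in seconds = 50 / 1000 = 0.05
Loss rate = 1% = 0.01
sqrt(loss) = sqrt(0.01) = 0.1
Throughput (bytes/s) = 1000 / (0.05 * 0.1) = 200000.0000
Throughput (kbps) = 200000.0000 * 8 / 1000 = 1600.000000 -> 1600.00 kbps (2 dp)

1600.00


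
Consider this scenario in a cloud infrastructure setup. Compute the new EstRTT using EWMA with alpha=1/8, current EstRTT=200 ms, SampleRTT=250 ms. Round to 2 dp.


Given: EstRTT = 200 ms, SampleRTT = 250 ms, alpha = 1/8
New EstRTT = (1 - alpha) * EstRTT + alpha * SampleRTT
(7/8) * 200 = 175
(1/8) * 250 = 31.25
New EstRTT = 175 + 31.25 = 206.25 ms -> 206.25 ms (2 dp)

206.25


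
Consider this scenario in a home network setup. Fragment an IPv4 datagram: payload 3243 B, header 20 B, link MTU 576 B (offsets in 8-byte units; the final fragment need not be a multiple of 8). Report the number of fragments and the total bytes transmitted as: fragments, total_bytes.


Max data per non-final fragment = floor((MTU - header)/8)*8 = floor((576 - 20)/8)*8 = floor(556/8)*8 = 552 B
Final fragment needs no 8-byte alignment: it can carry up to MTU - header = 556 B
Non-final fragments needed = ceil((payload - 556) / 552) = ceil(2687/552) = ceil(4.8678) = 5
Number of fragments = 5 + 1 = 6
Fragment sizes (data): 5 * 552 B + 483 B (last, 483 <= 556 OK)
Total bytes sent = payload + n_frags * header = 3243 + 6*20 = 3243 + 120 = 3363 B

6, 3363


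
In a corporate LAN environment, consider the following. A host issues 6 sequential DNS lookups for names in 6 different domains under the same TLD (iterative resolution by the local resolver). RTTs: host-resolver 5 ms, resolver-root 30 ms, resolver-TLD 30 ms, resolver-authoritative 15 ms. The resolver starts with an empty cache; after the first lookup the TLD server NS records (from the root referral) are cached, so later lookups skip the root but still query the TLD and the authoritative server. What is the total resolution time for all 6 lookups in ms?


Lookup 1 (cold cache): local + root + TLD + auth = 5 + 30 + 30 + 15 = 80 ms
Lookups 2..6 (TLD NS cached -> skip root; new domain -> still ask TLD and auth): local + TLD + auth = 5 + 30 + 15 = 50 ms each
Remaining 5 lookups: 5 * 50 = 250 ms
Total = 80 + 250 = 330 ms

330


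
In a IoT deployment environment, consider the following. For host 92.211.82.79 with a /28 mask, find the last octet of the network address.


Given: IP = 92.211.82.79, prefix = /28
Subnet mask = 255.255.255.240
Last octet of IP: 79
Last octet of mask: 240
Network last octet = 79 AND 240 = 64

64


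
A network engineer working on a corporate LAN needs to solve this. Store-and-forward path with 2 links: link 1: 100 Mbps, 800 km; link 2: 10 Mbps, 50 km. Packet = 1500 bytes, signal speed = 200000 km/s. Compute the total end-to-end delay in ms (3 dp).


Packet = 1500 bytes = 12000 bits. Store-and-forward: sum (t_trans + t_prop) per link.
Link 1: t_trans = 12000/(100*10^6) s = 0.1200 ms; t_prop = 800/200000 s = 4.0000 ms; subtotal = 4.1200 ms
Link 2: t_trans = 12000/(10*10^6) s = 1.2000 ms; t_prop = 50/200000 s = 0.2500 ms; subtotal = 1.4500 ms
End-to-end = 4.1200 + 1.4500 = 5.5700 ms -> 5.570 ms (3 dp)

5.570


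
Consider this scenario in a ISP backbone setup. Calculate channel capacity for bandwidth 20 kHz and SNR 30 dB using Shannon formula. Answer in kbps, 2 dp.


Given: B = 20 kHz, SNR = 30 dB
SNR linear = 10^(30/10) = 1000
1 + SNR = 1001
log2(1001) = 9.9672262588
C = 20 * 1000 * 9.9672262588 = 199344.5252 bps
C = 199.344525 kbps -> 199.34 kbps (2 dp)

199.34


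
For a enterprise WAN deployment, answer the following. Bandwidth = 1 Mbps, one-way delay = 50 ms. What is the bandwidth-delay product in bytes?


Given: bandwidth = 1 Mbps, delay = 50 ms
BDP in bits = 1 * 10^6 * 50 / 1000
BDP in bits = 50000
BDP in bytes = 50000 / 8 = 6250

6250


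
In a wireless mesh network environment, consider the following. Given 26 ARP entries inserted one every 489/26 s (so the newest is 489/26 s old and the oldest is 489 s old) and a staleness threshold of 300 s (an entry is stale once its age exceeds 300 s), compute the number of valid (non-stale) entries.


Ages are k * 489/26 s for k = 1..26 (spacing = 18.8077 s).
Entry k is valid iff k * 489/26 <= 300 iff k <= 26 * 300 / 489 = 15.9509
n_valid = floor(15.9509) = 15
(n_stale = 26 - 15 = 11)

15


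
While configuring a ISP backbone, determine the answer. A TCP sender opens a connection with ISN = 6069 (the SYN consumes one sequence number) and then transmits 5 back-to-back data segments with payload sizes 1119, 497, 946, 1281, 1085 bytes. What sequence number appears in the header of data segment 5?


The SYN occupies sequence number ISN = 6069, so the first data byte is ISN + 1 = 6070.
SEQ of data segment i = (ISN + 1) + sum of payload sizes of segments 1..i-1.
Segment 1: SEQ = 6070, payload = 1119 bytes
Segment 2: SEQ = 7189, payload = 497 bytes
Segment 3: SEQ = 7686, payload = 946 bytes
Segment 4: SEQ = 8632, payload = 1281 bytes
Segment 5: SEQ = 9913, payload = 1085 bytes
SEQ of segment 5 = 6070 + 1119 + 497 + 946 + 1281 = 9913

9913


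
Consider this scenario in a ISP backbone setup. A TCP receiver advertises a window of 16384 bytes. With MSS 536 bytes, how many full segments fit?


Given: RWND = 16384 bytes, MSS = 536 bytes
Full segments = floor(RWND / MSS)
Full segments = floor(16384 / 536)
Full segments = floor(30.5672) = 30

30


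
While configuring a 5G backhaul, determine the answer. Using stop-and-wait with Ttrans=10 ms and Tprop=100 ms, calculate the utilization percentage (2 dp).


Given: Ttrans = 10 ms, Tprop = 100 ms
RTT = 2 * Tprop = 2 * 100 = 200 ms
U = Ttrans / (Ttrans + RTT)
U = 10 / (10 + 200)
U = 10 / 210 = 0.047619
U% = 4.76%

4.76


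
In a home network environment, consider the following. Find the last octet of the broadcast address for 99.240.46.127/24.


Given: IP = 99.240.46.127, prefix = /24
Host bits = 32 - 24 = 8
Network last octet = 127 AND mask = 0
Host part size = 2^8 - 1 = 255
Broadcast last octet = 0 OR 255 = 255

255


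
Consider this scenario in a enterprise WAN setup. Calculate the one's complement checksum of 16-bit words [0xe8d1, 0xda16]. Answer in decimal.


Given words: [0xe8d1, 0xda16]
Step 1: Sum all words
Raw sum = 59601 + 55830 = 115431
Step 2: Fold carry: (49895 + 1) = 49896
One's complement = ~49896 & 0xFFFF = 15639

15639


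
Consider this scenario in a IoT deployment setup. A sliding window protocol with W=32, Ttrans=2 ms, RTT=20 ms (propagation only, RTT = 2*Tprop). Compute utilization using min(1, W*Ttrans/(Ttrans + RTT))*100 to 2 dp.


Given: W = 32, Ttrans = 2 ms, RTT = 20 ms (= 2 * Tprop, Tprop = 10 ms)
Cycle time = Ttrans + RTT = 2 + 20 = 22 ms (first packet sent until its ACK returns)
W * Ttrans = 32 * 2 = 64 ms of sending per cycle
W * Ttrans / (Ttrans + RTT) = 64 / 22 = 2.909091
U = min(1, 2.909091) = 1.000000
U% = 100.00%

100.00


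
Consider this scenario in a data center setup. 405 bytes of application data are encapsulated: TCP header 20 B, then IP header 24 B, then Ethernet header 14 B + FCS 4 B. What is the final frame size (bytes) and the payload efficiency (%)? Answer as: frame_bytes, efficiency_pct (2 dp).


TCP segment = 405 + 20 = 425 B
IP packet = 425 + 24 = 449 B
Ethernet frame = 449 + 14 + 4 = 467 B
Efficiency = app / frame = 405 / 467 = 0.867238 = 86.7238% -> 86.72% (2 dp)

467, 86.72


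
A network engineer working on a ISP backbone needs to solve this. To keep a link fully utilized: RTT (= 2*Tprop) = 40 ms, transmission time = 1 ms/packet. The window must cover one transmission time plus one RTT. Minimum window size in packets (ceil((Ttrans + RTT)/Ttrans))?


Given: Ttrans = 1 ms, RTT = 40 ms (= 2 * Tprop, Tprop = 20 ms)
Time until first ACK returns = Ttrans + RTT = 1 + 40 = 41 ms
Need W * Ttrans >= Ttrans + RTT  ->  W >= (Ttrans + RTT) / Ttrans
(Ttrans + RTT) / Ttrans = 41 / 1 = 41
W_min = ceil(41) = 41

41


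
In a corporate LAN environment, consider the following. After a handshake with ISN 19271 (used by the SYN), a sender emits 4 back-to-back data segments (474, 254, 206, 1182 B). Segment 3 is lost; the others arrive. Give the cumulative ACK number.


SYN uses sequence number 19271; first data byte = ISN + 1 = 19272.
Segment 1: SEQ = 19272, len = 474 B, covers [19272, 19745]
Segment 2: SEQ = 19746, len = 254 B, covers [19746, 19999]
Segment 3: SEQ = 20000, len = 206 B, covers [20000, 20205] [LOST]
Segment 4: SEQ = 20206, len = 1182 B, covers [20206, 21387]
In-order data received: bytes [19272, 19999] (segments 1..2).
Segment 3 missing -> gap begins at byte 20000; later segments buffered out of order.
Cumulative ACK = next expected in-order byte = 19272 + 474 + 254 = 20000

20000


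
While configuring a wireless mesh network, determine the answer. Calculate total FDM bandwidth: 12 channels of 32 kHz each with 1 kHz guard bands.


Given: 12 channels, 32 kHz each, guard = 1 kHz
Channel bandwidth = 12 * 32 = 384 kHz
Guard bands = 11 gaps * 1 kHz = 11 kHz
Total = 384 + 11 = 395 kHz

395


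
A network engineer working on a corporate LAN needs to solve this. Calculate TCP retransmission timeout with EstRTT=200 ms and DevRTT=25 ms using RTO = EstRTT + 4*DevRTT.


Given: EstRTT = 200 ms, DevRTT = 25 ms
Timeout = EstRTT + 4 * DevRTT
4 * DevRTT = 4 * 25 = 100
Timeout = 200 + 100 = 300 ms

300


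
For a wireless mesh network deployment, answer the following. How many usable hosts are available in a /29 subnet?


Given: subnet mask /29
Host bits = 32 - 29 = 3
Total addresses = 2^3 = 8
Usable hosts = 8 - 2 (network + broadcast) = 6

6


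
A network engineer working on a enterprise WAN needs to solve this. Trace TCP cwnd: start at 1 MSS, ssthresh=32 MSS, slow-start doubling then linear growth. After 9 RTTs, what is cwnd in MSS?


RTT 0: cwnd = 1 MSS (initial)
RTT 1: cwnd = 2 MSS (slow start, doubled)
RTT 2: cwnd = 4 MSS (slow start, doubled)
RTT 3: cwnd = 8 MSS (slow start, doubled)
RTT 4: cwnd = 16 MSS (slow start, doubled)
RTT 5: cwnd = 32 MSS (slow start, doubled)
RTT 6: cwnd = 33 MSS (congestion avoidance, +1)
RTT 7: cwnd = 34 MSS (congestion avoidance, +1)
RTT 8: cwnd = 35 MSS (congestion avoidance, +1)
RTT 9: cwnd = 36 MSS (congestion avoidance, +1)

36


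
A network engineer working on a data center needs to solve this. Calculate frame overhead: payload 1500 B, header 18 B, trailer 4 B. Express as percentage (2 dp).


Given: payload = 1500 B, header = 18 B, trailer = 4 B
Overhead bytes = header + trailer = 18 + 4 = 22
Total frame = payload + overhead = 1500 + 22 = 1522
Overhead % = 22 / 1522 * 100 = 1.4455% -> 1.45% (2 dp)

1.45


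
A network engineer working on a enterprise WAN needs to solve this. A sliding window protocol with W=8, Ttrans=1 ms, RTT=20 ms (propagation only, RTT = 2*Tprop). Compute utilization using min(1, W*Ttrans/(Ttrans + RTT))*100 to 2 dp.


Given: W = 8, Ttrans = 1 ms, RTT = 20 ms (= 2 * Tprop, Tprop = 10 ms)
Cycle time = Ttrans + RTT = 1 + 20 = 21 ms (first packet sent until its ACK returns)
W * Ttrans = 8 * 1 = 8 ms of sending per cycle
W * Ttrans / (Ttrans + RTT) = 8 / 21 = 0.380952
U = min(1, 0.380952) = 0.380952
U% = 38.10%

38.10


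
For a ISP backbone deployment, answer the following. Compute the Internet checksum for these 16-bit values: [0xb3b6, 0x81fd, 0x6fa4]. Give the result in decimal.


Given words: [0xb3b6, 0x81fd, 0x6fa4]
Step 1: Sum all words
Raw sum = 46006 + 33277 + 28580 = 107863
Step 2: Fold carry: (42327 + 1) = 42328
One's complement = ~42328 & 0xFFFF = 23207

23207


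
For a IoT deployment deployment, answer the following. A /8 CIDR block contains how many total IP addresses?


Given: CIDR prefix /8
Host bits = 32 - 8 = 24
Total addresses = 2^24 = 16777216

16777216


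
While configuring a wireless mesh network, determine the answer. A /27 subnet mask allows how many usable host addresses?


Given: subnet mask /27
Host bits = 32 - 27 = 5
Total addresses = 2^5 = 32
Usable hosts = 32 - 2 (network + broadcast) = 30

30


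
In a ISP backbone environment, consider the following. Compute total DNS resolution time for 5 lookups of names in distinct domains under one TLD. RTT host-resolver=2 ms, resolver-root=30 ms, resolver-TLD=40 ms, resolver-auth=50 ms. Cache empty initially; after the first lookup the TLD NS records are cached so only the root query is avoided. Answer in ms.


Lookup 1 (cold cache): local + root + TLD + auth = 2 + 30 + 40 + 50 = 122 ms
Lookups 2..5 (TLD NS cached -> skip root; new domain -> still ask TLD and auth): local + TLD + auth = 2 + 40 + 50 = 92 ms each
Remaining 4 lookups: 4 * 92 = 368 ms
Total = 122 + 368 = 490 ms

490


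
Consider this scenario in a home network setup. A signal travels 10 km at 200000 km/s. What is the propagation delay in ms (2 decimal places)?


Given: distance = 10 km, speed = 200000 km/s
Delay = distance / speed = 10 / 200000 seconds
Delay in ms = 10 * 1000 / 200000
Delay = 0.0500 ms
Rounded to 2 dp = 0.05 ms

0.05


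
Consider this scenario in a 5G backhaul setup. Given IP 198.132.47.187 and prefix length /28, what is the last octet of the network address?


Given: IP = 198.132.47.187, prefix = /28
Subnet mask = 255.255.255.240
Last octet of IP: 187
Last octet of mask: 240
Network last octet = 187 AND 240 = 176

176


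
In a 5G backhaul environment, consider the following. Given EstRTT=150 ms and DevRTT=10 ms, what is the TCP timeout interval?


Given: EstRTT = 150 ms, DevRTT = 10 ms
Timeout = EstRTT + 4 * DevRTT
4 * DevRTT = 4 * 10 = 40
Timeout = 150 + 40 = 190 ms

190


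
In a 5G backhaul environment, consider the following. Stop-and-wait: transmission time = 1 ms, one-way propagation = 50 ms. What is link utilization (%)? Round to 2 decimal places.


Given: Ttrans = 1 ms, Tprop = 50 ms
RTT = 2 * Tprop = 2 * 50 = 100 ms
U = Ttrans / (Ttrans + RTT)
U = 1 / (1 + 100)
U = 1 / 101 = 0.009901
U% = 0.99%

0.99


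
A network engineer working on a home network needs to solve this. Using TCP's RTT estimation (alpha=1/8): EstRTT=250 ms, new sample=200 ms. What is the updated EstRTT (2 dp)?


Given: EstRTT = 250 ms, SampleRTT = 200 ms, alpha = 1/8
New EstRTT = (1 - alpha) * EstRTT + alpha * SampleRTT
(7/8) * 250 = 218.75
(1/8) * 200 = 25
New EstRTT = 218.75 + 25 = 243.75 ms -> 243.75 ms (2 dp)

243.75


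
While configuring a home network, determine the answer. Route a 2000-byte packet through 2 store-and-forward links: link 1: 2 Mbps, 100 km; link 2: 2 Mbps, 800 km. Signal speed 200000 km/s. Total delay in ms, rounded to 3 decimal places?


Packet = 2000 bytes = 16000 bits. Store-and-forward: sum (t_trans + t_prop) per link.
Link 1: t_trans = 16000/(2*10^6) s = 8.0000 ms; t_prop = 100/200000 s = 0.5000 ms; subtotal = 8.5000 ms
Link 2: t_trans = 16000/(2*10^6) s = 8.0000 ms; t_prop = 800/200000 s = 4.0000 ms; subtotal = 12.0000 ms
End-to-end = 8.5000 + 12.0000 = 20.5000 ms -> 20.500 ms (3 dp)

20.500


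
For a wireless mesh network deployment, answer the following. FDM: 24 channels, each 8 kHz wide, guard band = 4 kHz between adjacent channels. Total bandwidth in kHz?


Given: 24 channels, 8 kHz each, guard = 4 kHz
Channel bandwidth = 24 * 8 = 192 kHz
Guard bands = 23 gaps * 4 kHz = 92 kHz
Total = 192 + 92 = 284 kHz

284


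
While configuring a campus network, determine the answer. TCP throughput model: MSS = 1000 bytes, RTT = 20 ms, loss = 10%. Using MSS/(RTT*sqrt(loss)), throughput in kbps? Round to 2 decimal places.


Given: MSS = 1000 bytes, RTT = 20 ms, loss = 10%
RTT in seconds = 20 / 1000 = 0.02
Loss rate = 10% = 0.1
sqrt(loss) = sqrt(0.1) = 0.316227766017
Throughput (bytes/s) = 1000 / (0.02 * 0.316227766017) = 158113.8830
Throughput (kbps) = 158113.8830 * 8 / 1000 = 1264.911064 -> 1264.91 kbps (2 dp)

1264.91


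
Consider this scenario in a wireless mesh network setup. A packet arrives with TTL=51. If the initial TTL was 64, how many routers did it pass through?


Given: initial TTL = 64, received TTL = 51
Hops = initial TTL - received TTL
Hops = 64 - 51 = 13

13


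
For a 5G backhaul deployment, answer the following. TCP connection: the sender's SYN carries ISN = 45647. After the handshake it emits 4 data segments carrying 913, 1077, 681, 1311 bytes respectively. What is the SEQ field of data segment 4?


The SYN occupies sequence number ISN = 45647, so the first data byte is ISN + 1 = 45648.
SEQ of data segment i = (ISN + 1) + sum of payload sizes of segments 1..i-1.
Segment 1: SEQ = 45648, payload = 913 bytes
Segment 2: SEQ = 46561, payload = 1077 bytes
Segment 3: SEQ = 47638, payload = 681 bytes
Segment 4: SEQ = 48319, payload = 1311 bytes
SEQ of segment 4 = 45648 + 913 + 1077 + 681 = 48319

48319


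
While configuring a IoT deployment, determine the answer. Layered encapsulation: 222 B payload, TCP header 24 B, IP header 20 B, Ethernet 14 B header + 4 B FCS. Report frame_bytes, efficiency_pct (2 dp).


TCP segment = 222 + 24 = 246 B
IP packet = 246 + 20 = 266 B
Ethernet frame = 266 + 14 + 4 = 284 B
Efficiency = app / frame = 222 / 284 = 0.781690 = 78.1690% -> 78.17% (2 dp)

284, 78.17


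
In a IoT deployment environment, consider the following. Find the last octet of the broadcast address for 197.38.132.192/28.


Given: IP = 197.38.132.192, prefix = /28
Host bits = 32 - 28 = 4
Network last octet = 192 AND mask = 192
Host part size = 2^4 - 1 = 15
Broadcast last octet = 192 OR 15 = 207

207


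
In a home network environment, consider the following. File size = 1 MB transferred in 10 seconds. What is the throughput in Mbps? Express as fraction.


Given: file = 1 MB, time = 10 s
File in Mb = 1 * 8 = 8 Mb
Throughput = 8 / 10 Mbps
Throughput = 4/5 Mbps

4/5


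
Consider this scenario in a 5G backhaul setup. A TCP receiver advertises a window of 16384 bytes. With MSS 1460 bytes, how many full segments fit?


Given: RWND = 16384 bytes, MSS = 1460 bytes
Full segments = floor(RWND / MSS)
Full segments = floor(16384 / 1460)
Full segments = floor(11.2219) = 11

11


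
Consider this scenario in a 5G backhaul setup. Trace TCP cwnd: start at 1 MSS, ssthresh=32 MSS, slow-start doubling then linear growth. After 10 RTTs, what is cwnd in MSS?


RTT 0: cwnd = 1 MSS (initial)
RTT 1: cwnd = 2 MSS (slow start, doubled)
RTT 2: cwnd = 4 MSS (slow start, doubled)
RTT 3: cwnd = 8 MSS (slow start, doubled)
RTT 4: cwnd = 16 MSS (slow start, doubled)
RTT 5: cwnd = 32 MSS (slow start, doubled)
RTT 6: cwnd = 33 MSS (congestion avoidance, +1)
RTT 7: cwnd = 34 MSS (congestion avoidance, +1)
RTT 8: cwnd = 35 MSS (congestion avoidance, +1)
RTT 9: cwnd = 36 MSS (congestion avoidance, +1)
RTT 10: cwnd = 37 MSS (congestion avoidance, +1)

37


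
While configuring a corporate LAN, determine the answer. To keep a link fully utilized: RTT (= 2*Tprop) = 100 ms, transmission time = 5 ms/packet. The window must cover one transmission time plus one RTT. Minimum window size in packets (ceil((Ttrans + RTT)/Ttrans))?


Given: Ttrans = 5 ms, RTT = 100 ms (= 2 * Tprop, Tprop = 50 ms)
Time until first ACK returns = Ttrans + RTT = 5 + 100 = 105 ms
Need W * Ttrans >= Ttrans + RTT  ->  W >= (Ttrans + RTT) / Ttrans
(Ttrans + RTT) / Ttrans = 105 / 5 = 21
W_min = ceil(21) = 21

21


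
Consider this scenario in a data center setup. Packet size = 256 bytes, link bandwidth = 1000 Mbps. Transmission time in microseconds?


Given: packet = 256 bytes, bandwidth = 1000 Mbps
Packet in bits = 256 * 8 = 2048 bits
Bandwidth = 1000 * 10^6 = 1000000000 bps
Time = 2048 / 1000000000 seconds
Time in us = 2048 * 10^6 / 1000000000 = 2.048

2.048


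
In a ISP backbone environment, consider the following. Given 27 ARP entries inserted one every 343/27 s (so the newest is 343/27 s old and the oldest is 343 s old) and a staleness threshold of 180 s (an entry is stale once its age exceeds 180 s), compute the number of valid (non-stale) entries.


Ages are k * 343/27 s for k = 1..27 (spacing = 12.7037 s).
Entry k is valid iff k * 343/27 <= 180 iff k <= 27 * 180 / 343 = 14.1691
n_valid = floor(14.1691) = 14
(n_stale = 27 - 14 = 13)

14


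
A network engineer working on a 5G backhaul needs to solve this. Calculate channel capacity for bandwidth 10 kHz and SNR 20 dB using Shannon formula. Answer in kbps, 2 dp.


Given: B = 10 kHz, SNR = 20 dB
SNR linear = 10^(20/10) = 100
1 + SNR = 101
log2(101) = 6.6582114828
C = 10 * 1000 * 6.6582114828 = 66582.1148 bps
C = 66.582115 kbps -> 66.58 kbps (2 dp)

66.58


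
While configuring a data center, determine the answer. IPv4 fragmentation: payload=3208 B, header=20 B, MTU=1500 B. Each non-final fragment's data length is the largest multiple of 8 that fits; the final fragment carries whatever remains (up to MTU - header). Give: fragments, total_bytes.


Max data per non-final fragment = floor((MTU - header)/8)*8 = floor((1500 - 20)/8)*8 = floor(1480/8)*8 = 1480 B
Final fragment needs no 8-byte alignment: it can carry up to MTU - header = 1480 B
Non-final fragments needed = ceil((payload - 1480) / 1480) = ceil(1728/1480) = ceil(1.1676) = 2
Number of fragments = 2 + 1 = 3
Fragment sizes (data): 2 * 1480 B + 248 B (last, 248 <= 1480 OK)
Total bytes sent = payload + n_frags * header = 3208 + 3*20 = 3208 + 60 = 3268 B

3, 3268


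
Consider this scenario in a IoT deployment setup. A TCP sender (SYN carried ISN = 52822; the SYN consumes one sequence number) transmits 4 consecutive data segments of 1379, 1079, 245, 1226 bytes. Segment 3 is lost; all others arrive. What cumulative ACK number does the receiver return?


SYN uses sequence number 52822; first data byte = ISN + 1 = 52823.
Segment 1: SEQ = 52823, len = 1379 B, covers [52823, 54201]
Segment 2: SEQ = 54202, len = 1079 B, covers [54202, 55280]
Segment 3: SEQ = 55281, len = 245 B, covers [55281, 55525] [LOST]
Segment 4: SEQ = 55526, len = 1226 B, covers [55526, 56751]
In-order data received: bytes [52823, 55280] (segments 1..2).
Segment 3 missing -> gap begins at byte 55281; later segments buffered out of order.
Cumulative ACK = next expected in-order byte = 52823 + 1379 + 1079 = 55281

55281


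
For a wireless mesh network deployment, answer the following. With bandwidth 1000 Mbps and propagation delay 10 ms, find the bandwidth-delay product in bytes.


Given: bandwidth = 1000 Mbps, delay = 10 ms
BDP in bits = 1000 * 10^6 * 10 / 1000
BDP in bits = 10000000
BDP in bytes = 10000000 / 8 = 1250000

1250000


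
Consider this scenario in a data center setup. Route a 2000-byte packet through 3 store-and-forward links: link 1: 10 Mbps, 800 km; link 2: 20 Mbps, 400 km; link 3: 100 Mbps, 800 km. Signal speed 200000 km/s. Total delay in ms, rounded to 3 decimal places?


Packet = 2000 bytes = 16000 bits. Store-and-forward: sum (t_trans + t_prop) per link.
Link 1: t_trans = 16000/(10*10^6) s = 1.6000 ms; t_prop = 800/200000 s = 4.0000 ms; subtotal = 5.6000 ms
Link 2: t_trans = 16000/(20*10^6) s = 0.8000 ms; t_prop = 400/200000 s = 2.0000 ms; subtotal = 2.8000 ms
Link 3: t_trans = 16000/(100*10^6) s = 0.1600 ms; t_prop = 800/200000 s = 4.0000 ms; subtotal = 4.1600 ms
End-to-end = 5.6000 + 2.8000 + 4.1600 = 12.5600 ms -> 12.560 ms (3 dp)

12.560


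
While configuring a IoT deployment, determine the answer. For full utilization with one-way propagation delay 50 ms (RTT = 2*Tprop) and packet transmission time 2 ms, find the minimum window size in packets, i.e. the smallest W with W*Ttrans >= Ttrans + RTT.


Given: Ttrans = 2 ms, RTT = 100 ms (= 2 * Tprop, Tprop = 50 ms)
Time until first ACK returns = Ttrans + RTT = 2 + 100 = 102 ms
Need W * Ttrans >= Ttrans + RTT  ->  W >= (Ttrans + RTT) / Ttrans
(Ttrans + RTT) / Ttrans = 102 / 2 = 51
W_min = ceil(51) = 51

51


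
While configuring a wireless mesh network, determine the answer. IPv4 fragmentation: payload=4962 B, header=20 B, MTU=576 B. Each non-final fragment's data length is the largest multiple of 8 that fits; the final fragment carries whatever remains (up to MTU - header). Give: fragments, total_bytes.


Max data per non-final fragment = floor((MTU - header)/8)*8 = floor((576 - 20)/8)*8 = floor(556/8)*8 = 552 B
Final fragment needs no 8-byte alignment: it can carry up to MTU - header = 556 B
Non-final fragments needed = ceil((payload - 556) / 552) = ceil(4406/552) = ceil(7.9819) = 8
Number of fragments = 8 + 1 = 9
Fragment sizes (data): 8 * 552 B + 546 B (last, 546 <= 556 OK)
Total bytes sent = payload + n_frags * header = 4962 + 9*20 = 4962 + 180 = 5142 B

9, 5142


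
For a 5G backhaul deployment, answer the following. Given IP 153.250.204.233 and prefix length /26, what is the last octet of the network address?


Given: IP = 153.250.204.233, prefix = /26
Subnet mask = 255.255.255.192
Last octet of IP: 233
Last octet of mask: 192
Network last octet = 233 AND 192 = 192

192


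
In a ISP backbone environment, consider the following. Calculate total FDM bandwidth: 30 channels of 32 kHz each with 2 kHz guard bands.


Given: 30 channels, 32 kHz each, guard = 2 kHz
Channel bandwidth = 30 * 32 = 960 kHz
Guard bands = 29 gaps * 2 kHz = 58 kHz
Total = 960 + 58 = 1018 kHz

1018


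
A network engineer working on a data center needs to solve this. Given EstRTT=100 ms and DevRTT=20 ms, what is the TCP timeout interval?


Given: EstRTT = 100 ms, DevRTT = 20 ms
Timeout = EstRTT + 4 * DevRTT
4 * DevRTT = 4 * 20 = 80
Timeout = 100 + 80 = 180 ms

180


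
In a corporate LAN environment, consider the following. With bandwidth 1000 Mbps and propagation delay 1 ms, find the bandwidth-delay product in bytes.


Given: bandwidth = 1000 Mbps, delay = 1 ms
BDP in bits = 1000 * 10^6 * 1 / 1000
BDP in bits = 1000000
BDP in bytes = 1000000 / 8 = 125000

125000


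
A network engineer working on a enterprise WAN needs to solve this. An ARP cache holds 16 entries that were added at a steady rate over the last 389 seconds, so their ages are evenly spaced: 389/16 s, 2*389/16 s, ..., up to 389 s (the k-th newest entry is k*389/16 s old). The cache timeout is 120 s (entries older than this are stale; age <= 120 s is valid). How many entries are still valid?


Ages are k * 389/16 s for k = 1..16 (spacing = 24.3125 s).
Entry k is valid iff k * 389/16 <= 120 iff k <= 16 * 120 / 389 = 4.9357
n_valid = floor(4.9357) = 4
(n_stale = 16 - 4 = 12)

4


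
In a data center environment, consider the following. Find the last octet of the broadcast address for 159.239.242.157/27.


Given: IP = 159.239.242.157, prefix = /27
Host bits = 32 - 27 = 5
Network last octet = 157 AND mask = 128
Host part size = 2^5 - 1 = 31
Broadcast last octet = 128 OR 31 = 159

159


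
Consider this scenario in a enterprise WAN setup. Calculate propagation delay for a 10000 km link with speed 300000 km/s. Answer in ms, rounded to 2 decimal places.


Given: distance = 10000 km, speed = 300000 km/s
Delay = distance / speed = 10000 / 300000 seconds
Delay in ms = 10000 * 1000 / 300000
Delay = 33.3333 ms
Rounded to 2 dp = 33.33 ms

33.33


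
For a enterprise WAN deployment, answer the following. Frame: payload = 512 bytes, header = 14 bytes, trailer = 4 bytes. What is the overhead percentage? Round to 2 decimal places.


Given: payload = 512 B, header = 14 B, trailer = 4 B
Overhead bytes = header + trailer = 14 + 4 = 18
Total frame = payload + overhead = 512 + 18 = 530
Overhead % = 18 / 530 * 100 = 3.3962% -> 3.40% (2 dp)

3.40


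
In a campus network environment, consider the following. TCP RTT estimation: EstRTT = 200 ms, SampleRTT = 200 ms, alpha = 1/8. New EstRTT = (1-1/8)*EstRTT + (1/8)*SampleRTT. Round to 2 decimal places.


Given: EstRTT = 200 ms, SampleRTT = 200 ms, alpha = 1/8
New EstRTT = (1 - alpha) * EstRTT + alpha * SampleRTT
(7/8) * 200 = 175
(1/8) * 200 = 25
New EstRTT = 175 + 25 = 200 ms -> 200.00 ms (2 dp)

200.00


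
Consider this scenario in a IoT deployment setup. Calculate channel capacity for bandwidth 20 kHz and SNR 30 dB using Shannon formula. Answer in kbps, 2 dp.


Given: B = 20 kHz, SNR = 30 dB
SNR linear = 10^(30/10) = 1000
1 + SNR = 1001
log2(1001) = 9.9672262588
C = 20 * 1000 * 9.9672262588 = 199344.5252 bps
C = 199.344525 kbps -> 199.34 kbps (2 dp)

199.34


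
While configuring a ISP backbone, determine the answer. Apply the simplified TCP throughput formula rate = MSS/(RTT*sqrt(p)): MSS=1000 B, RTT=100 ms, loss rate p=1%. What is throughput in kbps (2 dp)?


Given: MSS = 1000 bytes, RTT = 100 ms, loss = 1%
RTT in seconds = 100 / 1000 = 0.1
Loss rate = 1% = 0.01
sqrt(loss) = sqrt(0.01) = 0.1
Throughput (bytes/s) = 1000 / (0.1 * 0.1) = 100000.0000
Throughput (kbps) = 100000.0000 * 8 / 1000 = 800.000000 -> 800.00 kbps (2 dp)

800.00


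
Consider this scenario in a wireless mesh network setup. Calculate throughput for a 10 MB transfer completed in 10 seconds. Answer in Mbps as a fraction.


Given: file = 10 MB, time = 10 s
File in Mb = 10 * 8 = 80 Mb
Throughput = 80 / 10 Mbps
Throughput = 8 Mbps

8


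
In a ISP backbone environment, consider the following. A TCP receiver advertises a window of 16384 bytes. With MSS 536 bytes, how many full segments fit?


Given: RWND = 16384 bytes, MSS = 536 bytes
Full segments = floor(RWND / MSS)
Full segments = floor(16384 / 536)
Full segments = floor(30.5672) = 30

30
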